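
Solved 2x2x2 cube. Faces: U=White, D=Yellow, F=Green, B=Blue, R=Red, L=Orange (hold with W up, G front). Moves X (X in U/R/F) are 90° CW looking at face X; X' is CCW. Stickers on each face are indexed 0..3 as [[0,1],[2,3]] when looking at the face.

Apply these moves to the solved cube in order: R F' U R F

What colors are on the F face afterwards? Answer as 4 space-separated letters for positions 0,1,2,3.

Answer: G B B O

Derivation:
After move 1 (R): R=RRRR U=WGWG F=GYGY D=YBYB B=WBWB
After move 2 (F'): F=YYGG U=WGRR R=BRYR D=OOYB L=OGOW
After move 3 (U): U=RWRG F=BRGG R=WBYR B=OGWB L=YYOW
After move 4 (R): R=YWRB U=RRRG F=BOGB D=OWYO B=GGWB
After move 5 (F): F=GBBO U=RRWY R=RWGB D=RYYO L=YOOW
Query: F face = GBBO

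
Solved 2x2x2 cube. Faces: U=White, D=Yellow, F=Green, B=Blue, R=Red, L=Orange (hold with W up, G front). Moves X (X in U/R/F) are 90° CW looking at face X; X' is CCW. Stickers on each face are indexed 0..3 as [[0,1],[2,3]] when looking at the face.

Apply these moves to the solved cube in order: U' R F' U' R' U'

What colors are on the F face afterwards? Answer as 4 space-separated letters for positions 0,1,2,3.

Answer: W R O R

Derivation:
After move 1 (U'): U=WWWW F=OOGG R=GGRR B=RRBB L=BBOO
After move 2 (R): R=RGRG U=WOWG F=OYGY D=YBYR B=WRWB
After move 3 (F'): F=YYOG U=WORR R=BGYG D=BOYR L=BGOW
After move 4 (U'): U=ORWR F=BGOG R=YYYG B=BGWB L=WROW
After move 5 (R'): R=YGYY U=OWWB F=BROR D=BGYG B=RGOB
After move 6 (U'): U=WBOW F=WROR R=BRYY B=YGOB L=RGOW
Query: F face = WROR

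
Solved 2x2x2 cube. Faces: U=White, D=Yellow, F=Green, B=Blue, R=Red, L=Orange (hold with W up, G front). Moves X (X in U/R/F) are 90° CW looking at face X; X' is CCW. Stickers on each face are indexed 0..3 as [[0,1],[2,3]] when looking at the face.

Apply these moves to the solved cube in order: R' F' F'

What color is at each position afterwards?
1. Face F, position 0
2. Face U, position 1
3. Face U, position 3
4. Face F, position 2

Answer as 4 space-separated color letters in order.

After move 1 (R'): R=RRRR U=WBWB F=GWGW D=YGYG B=YBYB
After move 2 (F'): F=WWGG U=WBRR R=GRYR D=OOYG L=OBOW
After move 3 (F'): F=WGWG U=WBGY R=OROR D=BWYG L=OROR
Query 1: F[0] = W
Query 2: U[1] = B
Query 3: U[3] = Y
Query 4: F[2] = W

Answer: W B Y W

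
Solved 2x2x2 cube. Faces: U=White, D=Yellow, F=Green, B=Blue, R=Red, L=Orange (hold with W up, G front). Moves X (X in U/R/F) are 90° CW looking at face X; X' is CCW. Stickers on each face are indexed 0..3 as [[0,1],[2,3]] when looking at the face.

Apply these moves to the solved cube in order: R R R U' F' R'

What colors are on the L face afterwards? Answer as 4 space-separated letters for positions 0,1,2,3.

After move 1 (R): R=RRRR U=WGWG F=GYGY D=YBYB B=WBWB
After move 2 (R): R=RRRR U=WYWY F=GBGB D=YWYW B=GBGB
After move 3 (R): R=RRRR U=WBWB F=GWGW D=YGYG B=YBYB
After move 4 (U'): U=BBWW F=OOGW R=GWRR B=RRYB L=YBOO
After move 5 (F'): F=OWOG U=BBGR R=GWYR D=BOYG L=YWOW
After move 6 (R'): R=WRGY U=BYGR F=OBOR D=BWYG B=GROB
Query: L face = YWOW

Answer: Y W O W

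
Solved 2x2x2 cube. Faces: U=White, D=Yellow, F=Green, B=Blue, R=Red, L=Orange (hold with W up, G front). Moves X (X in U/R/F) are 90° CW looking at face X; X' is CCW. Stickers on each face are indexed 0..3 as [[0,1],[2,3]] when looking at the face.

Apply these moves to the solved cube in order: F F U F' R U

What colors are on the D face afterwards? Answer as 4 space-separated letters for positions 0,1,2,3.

After move 1 (F): F=GGGG U=WWOO R=WRWR D=RRYY L=OYOY
After move 2 (F): F=GGGG U=WWYY R=OROR D=WWYY L=OROR
After move 3 (U): U=YWYW F=ORGG R=BBOR B=ORBB L=GGOR
After move 4 (F'): F=RGOG U=YWBO R=WBWR D=GRYY L=GWOY
After move 5 (R): R=WWRB U=YGBG F=RROY D=GBYO B=ORWB
After move 6 (U): U=BYGG F=WWOY R=ORRB B=GWWB L=RROY
Query: D face = GBYO

Answer: G B Y O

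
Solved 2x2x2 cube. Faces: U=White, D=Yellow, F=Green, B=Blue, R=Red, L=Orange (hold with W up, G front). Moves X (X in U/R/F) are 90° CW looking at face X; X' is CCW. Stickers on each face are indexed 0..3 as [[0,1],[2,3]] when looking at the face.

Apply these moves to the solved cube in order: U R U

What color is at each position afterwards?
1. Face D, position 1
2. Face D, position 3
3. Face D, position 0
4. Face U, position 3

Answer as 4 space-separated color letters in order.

Answer: B O Y R

Derivation:
After move 1 (U): U=WWWW F=RRGG R=BBRR B=OOBB L=GGOO
After move 2 (R): R=RBRB U=WRWG F=RYGY D=YBYO B=WOWB
After move 3 (U): U=WWGR F=RBGY R=WORB B=GGWB L=RYOO
Query 1: D[1] = B
Query 2: D[3] = O
Query 3: D[0] = Y
Query 4: U[3] = R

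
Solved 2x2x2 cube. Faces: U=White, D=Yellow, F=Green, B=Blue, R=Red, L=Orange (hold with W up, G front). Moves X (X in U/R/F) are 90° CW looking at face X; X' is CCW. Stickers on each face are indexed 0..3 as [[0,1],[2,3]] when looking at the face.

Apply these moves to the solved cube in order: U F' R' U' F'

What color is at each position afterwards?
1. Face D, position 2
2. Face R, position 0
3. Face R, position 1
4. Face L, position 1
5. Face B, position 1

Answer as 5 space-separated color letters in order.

Answer: Y G W B R

Derivation:
After move 1 (U): U=WWWW F=RRGG R=BBRR B=OOBB L=GGOO
After move 2 (F'): F=RGRG U=WWBR R=YBYR D=GOYY L=GWOW
After move 3 (R'): R=BRYY U=WBBO F=RWRR D=GGYG B=YOOB
After move 4 (U'): U=BOWB F=GWRR R=RWYY B=BROB L=YOOW
After move 5 (F'): F=WRGR U=BORY R=GWGY D=OWYG L=YBOW
Query 1: D[2] = Y
Query 2: R[0] = G
Query 3: R[1] = W
Query 4: L[1] = B
Query 5: B[1] = R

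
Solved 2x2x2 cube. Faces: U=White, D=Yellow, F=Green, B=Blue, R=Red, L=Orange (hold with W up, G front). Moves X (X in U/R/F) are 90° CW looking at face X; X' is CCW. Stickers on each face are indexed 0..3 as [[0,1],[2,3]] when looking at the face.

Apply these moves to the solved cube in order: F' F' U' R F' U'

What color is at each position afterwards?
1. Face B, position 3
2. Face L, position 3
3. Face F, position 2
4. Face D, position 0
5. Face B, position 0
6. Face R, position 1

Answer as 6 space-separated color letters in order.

After move 1 (F'): F=GGGG U=WWRR R=YRYR D=OOYY L=OWOW
After move 2 (F'): F=GGGG U=WWYY R=OROR D=WWYY L=OROR
After move 3 (U'): U=WYWY F=ORGG R=GGOR B=ORBB L=BBOR
After move 4 (R): R=OGRG U=WRWG F=OWGY D=WBYO B=YRYB
After move 5 (F'): F=WYOG U=WROR R=BGWG D=BRYO L=BGOW
After move 6 (U'): U=RRWO F=BGOG R=WYWG B=BGYB L=YROW
Query 1: B[3] = B
Query 2: L[3] = W
Query 3: F[2] = O
Query 4: D[0] = B
Query 5: B[0] = B
Query 6: R[1] = Y

Answer: B W O B B Y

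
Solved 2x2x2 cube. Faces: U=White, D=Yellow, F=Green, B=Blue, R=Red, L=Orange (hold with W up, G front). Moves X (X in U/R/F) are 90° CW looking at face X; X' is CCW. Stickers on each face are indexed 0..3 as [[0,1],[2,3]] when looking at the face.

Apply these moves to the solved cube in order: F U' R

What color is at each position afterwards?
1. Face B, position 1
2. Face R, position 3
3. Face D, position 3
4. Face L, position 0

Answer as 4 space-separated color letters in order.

After move 1 (F): F=GGGG U=WWOO R=WRWR D=RRYY L=OYOY
After move 2 (U'): U=WOWO F=OYGG R=GGWR B=WRBB L=BBOY
After move 3 (R): R=WGRG U=WYWG F=ORGY D=RBYW B=OROB
Query 1: B[1] = R
Query 2: R[3] = G
Query 3: D[3] = W
Query 4: L[0] = B

Answer: R G W B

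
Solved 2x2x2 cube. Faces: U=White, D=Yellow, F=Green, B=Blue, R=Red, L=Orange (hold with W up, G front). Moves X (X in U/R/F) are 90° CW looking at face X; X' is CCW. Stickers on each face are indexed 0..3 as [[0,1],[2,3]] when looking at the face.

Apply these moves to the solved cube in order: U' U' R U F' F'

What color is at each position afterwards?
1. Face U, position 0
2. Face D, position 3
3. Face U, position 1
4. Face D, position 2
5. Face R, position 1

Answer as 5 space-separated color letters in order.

Answer: W G W Y G

Derivation:
After move 1 (U'): U=WWWW F=OOGG R=GGRR B=RRBB L=BBOO
After move 2 (U'): U=WWWW F=BBGG R=OORR B=GGBB L=RROO
After move 3 (R): R=RORO U=WBWG F=BYGY D=YBYG B=WGWB
After move 4 (U): U=WWGB F=ROGY R=WGRO B=RRWB L=BYOO
After move 5 (F'): F=OYRG U=WWWR R=BGYO D=YOYG L=BBOG
After move 6 (F'): F=YGOR U=WWBY R=OGYO D=BGYG L=BROW
Query 1: U[0] = W
Query 2: D[3] = G
Query 3: U[1] = W
Query 4: D[2] = Y
Query 5: R[1] = G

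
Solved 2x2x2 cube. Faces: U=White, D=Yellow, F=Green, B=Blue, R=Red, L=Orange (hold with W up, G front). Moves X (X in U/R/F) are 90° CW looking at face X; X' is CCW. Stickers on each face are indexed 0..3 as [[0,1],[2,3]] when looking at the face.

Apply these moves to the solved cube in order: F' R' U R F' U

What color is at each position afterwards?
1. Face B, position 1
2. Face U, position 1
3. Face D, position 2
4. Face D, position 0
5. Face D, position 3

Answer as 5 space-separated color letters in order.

After move 1 (F'): F=GGGG U=WWRR R=YRYR D=OOYY L=OWOW
After move 2 (R'): R=RRYY U=WBRB F=GWGR D=OGYG B=YBOB
After move 3 (U): U=RWBB F=RRGR R=YBYY B=OWOB L=GWOW
After move 4 (R): R=YYYB U=RRBR F=RGGG D=OOYO B=BWWB
After move 5 (F'): F=GGRG U=RRYY R=OYOB D=WWYO L=GROB
After move 6 (U): U=YRYR F=OYRG R=BWOB B=GRWB L=GGOB
Query 1: B[1] = R
Query 2: U[1] = R
Query 3: D[2] = Y
Query 4: D[0] = W
Query 5: D[3] = O

Answer: R R Y W O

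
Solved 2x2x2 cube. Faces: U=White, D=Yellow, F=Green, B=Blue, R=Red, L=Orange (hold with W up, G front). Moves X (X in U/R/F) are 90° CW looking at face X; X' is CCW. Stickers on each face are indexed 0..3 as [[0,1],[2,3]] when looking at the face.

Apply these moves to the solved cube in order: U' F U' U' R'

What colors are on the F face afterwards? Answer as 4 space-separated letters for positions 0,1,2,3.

After move 1 (U'): U=WWWW F=OOGG R=GGRR B=RRBB L=BBOO
After move 2 (F): F=GOGO U=WWOB R=WGWR D=RGYY L=BYOY
After move 3 (U'): U=WBWO F=BYGO R=GOWR B=WGBB L=RROY
After move 4 (U'): U=BOWW F=RRGO R=BYWR B=GOBB L=WGOY
After move 5 (R'): R=YRBW U=BBWG F=ROGW D=RRYO B=YOGB
Query: F face = ROGW

Answer: R O G W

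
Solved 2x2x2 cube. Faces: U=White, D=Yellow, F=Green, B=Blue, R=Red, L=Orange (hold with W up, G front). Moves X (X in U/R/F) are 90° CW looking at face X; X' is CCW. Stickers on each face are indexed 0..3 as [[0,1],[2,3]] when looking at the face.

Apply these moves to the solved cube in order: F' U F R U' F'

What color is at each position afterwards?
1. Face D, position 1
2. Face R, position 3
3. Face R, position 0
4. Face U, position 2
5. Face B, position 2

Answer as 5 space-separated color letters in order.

After move 1 (F'): F=GGGG U=WWRR R=YRYR D=OOYY L=OWOW
After move 2 (U): U=RWRW F=YRGG R=BBYR B=OWBB L=GGOW
After move 3 (F): F=GYGR U=RWWG R=RBWR D=YBYY L=GOOO
After move 4 (R): R=WRRB U=RYWR F=GBGY D=YBYO B=GWWB
After move 5 (U'): U=YRRW F=GOGY R=GBRB B=WRWB L=GWOO
After move 6 (F'): F=OYGG U=YRGR R=BBYB D=WOYO L=GWOR
Query 1: D[1] = O
Query 2: R[3] = B
Query 3: R[0] = B
Query 4: U[2] = G
Query 5: B[2] = W

Answer: O B B G W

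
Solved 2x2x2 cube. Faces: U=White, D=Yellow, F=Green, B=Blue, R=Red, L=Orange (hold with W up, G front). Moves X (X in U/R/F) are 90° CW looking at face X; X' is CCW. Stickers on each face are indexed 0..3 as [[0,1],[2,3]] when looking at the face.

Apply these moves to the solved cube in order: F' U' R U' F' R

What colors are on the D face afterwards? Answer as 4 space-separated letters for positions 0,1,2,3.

Answer: R R Y Y

Derivation:
After move 1 (F'): F=GGGG U=WWRR R=YRYR D=OOYY L=OWOW
After move 2 (U'): U=WRWR F=OWGG R=GGYR B=YRBB L=BBOW
After move 3 (R): R=YGRG U=WWWG F=OOGY D=OBYY B=RRRB
After move 4 (U'): U=WGWW F=BBGY R=OORG B=YGRB L=RROW
After move 5 (F'): F=BYBG U=WGOR R=BOOG D=RWYY L=RWOW
After move 6 (R): R=OBGO U=WYOG F=BWBY D=RRYY B=RGGB
Query: D face = RRYY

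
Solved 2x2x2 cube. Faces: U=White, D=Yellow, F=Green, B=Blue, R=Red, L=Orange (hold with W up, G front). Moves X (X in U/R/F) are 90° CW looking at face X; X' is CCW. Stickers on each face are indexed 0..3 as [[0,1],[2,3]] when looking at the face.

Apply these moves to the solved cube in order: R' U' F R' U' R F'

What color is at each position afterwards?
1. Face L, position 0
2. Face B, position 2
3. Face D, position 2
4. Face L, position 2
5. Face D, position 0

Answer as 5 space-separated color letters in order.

After move 1 (R'): R=RRRR U=WBWB F=GWGW D=YGYG B=YBYB
After move 2 (U'): U=BBWW F=OOGW R=GWRR B=RRYB L=YBOO
After move 3 (F): F=GOWO U=BBOB R=WWWR D=RGYG L=YYOG
After move 4 (R'): R=WRWW U=BYOR F=GBWB D=ROYO B=GRGB
After move 5 (U'): U=YRBO F=YYWB R=GBWW B=WRGB L=GROG
After move 6 (R): R=WGWB U=YYBB F=YOWO D=RGYW B=ORRB
After move 7 (F'): F=OOYW U=YYWW R=GGRB D=RGYW L=GBOB
Query 1: L[0] = G
Query 2: B[2] = R
Query 3: D[2] = Y
Query 4: L[2] = O
Query 5: D[0] = R

Answer: G R Y O R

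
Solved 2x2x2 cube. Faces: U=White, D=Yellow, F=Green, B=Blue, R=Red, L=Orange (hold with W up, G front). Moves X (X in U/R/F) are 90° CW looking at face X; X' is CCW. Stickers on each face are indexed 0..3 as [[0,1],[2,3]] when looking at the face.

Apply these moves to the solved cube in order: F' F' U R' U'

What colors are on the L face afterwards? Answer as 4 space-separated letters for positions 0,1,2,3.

After move 1 (F'): F=GGGG U=WWRR R=YRYR D=OOYY L=OWOW
After move 2 (F'): F=GGGG U=WWYY R=OROR D=WWYY L=OROR
After move 3 (U): U=YWYW F=ORGG R=BBOR B=ORBB L=GGOR
After move 4 (R'): R=BRBO U=YBYO F=OWGW D=WRYG B=YRWB
After move 5 (U'): U=BOYY F=GGGW R=OWBO B=BRWB L=YROR
Query: L face = YROR

Answer: Y R O R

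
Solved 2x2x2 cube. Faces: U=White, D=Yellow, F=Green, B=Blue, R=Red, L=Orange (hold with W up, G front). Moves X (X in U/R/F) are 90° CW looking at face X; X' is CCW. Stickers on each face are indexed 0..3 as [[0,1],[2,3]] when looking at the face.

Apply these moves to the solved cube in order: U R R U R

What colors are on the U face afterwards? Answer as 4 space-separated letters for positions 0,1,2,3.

After move 1 (U): U=WWWW F=RRGG R=BBRR B=OOBB L=GGOO
After move 2 (R): R=RBRB U=WRWG F=RYGY D=YBYO B=WOWB
After move 3 (R): R=RRBB U=WYWY F=RBGO D=YWYW B=GORB
After move 4 (U): U=WWYY F=RRGO R=GOBB B=GGRB L=RBOO
After move 5 (R): R=BGBO U=WRYO F=RWGW D=YRYG B=YGWB
Query: U face = WRYO

Answer: W R Y O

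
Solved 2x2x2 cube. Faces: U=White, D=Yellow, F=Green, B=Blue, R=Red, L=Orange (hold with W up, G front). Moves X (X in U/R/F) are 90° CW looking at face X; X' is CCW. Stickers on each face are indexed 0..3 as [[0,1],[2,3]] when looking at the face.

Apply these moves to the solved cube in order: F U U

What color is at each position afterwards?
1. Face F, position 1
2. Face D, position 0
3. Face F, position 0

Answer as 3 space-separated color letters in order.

Answer: B R B

Derivation:
After move 1 (F): F=GGGG U=WWOO R=WRWR D=RRYY L=OYOY
After move 2 (U): U=OWOW F=WRGG R=BBWR B=OYBB L=GGOY
After move 3 (U): U=OOWW F=BBGG R=OYWR B=GGBB L=WROY
Query 1: F[1] = B
Query 2: D[0] = R
Query 3: F[0] = B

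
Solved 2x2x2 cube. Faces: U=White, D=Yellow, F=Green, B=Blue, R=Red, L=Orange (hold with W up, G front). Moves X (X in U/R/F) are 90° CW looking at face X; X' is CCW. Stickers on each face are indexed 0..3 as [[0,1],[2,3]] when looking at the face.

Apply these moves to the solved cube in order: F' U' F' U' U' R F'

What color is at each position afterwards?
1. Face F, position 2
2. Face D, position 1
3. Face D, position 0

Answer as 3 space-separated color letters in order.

After move 1 (F'): F=GGGG U=WWRR R=YRYR D=OOYY L=OWOW
After move 2 (U'): U=WRWR F=OWGG R=GGYR B=YRBB L=BBOW
After move 3 (F'): F=WGOG U=WRGY R=OGOR D=BWYY L=BROW
After move 4 (U'): U=RYWG F=BROG R=WGOR B=OGBB L=YROW
After move 5 (U'): U=YGRW F=YROG R=BROR B=WGBB L=OGOW
After move 6 (R): R=OBRR U=YRRG F=YWOY D=BBYW B=WGGB
After move 7 (F'): F=WYYO U=YROR R=BBBR D=GWYW L=OGOR
Query 1: F[2] = Y
Query 2: D[1] = W
Query 3: D[0] = G

Answer: Y W G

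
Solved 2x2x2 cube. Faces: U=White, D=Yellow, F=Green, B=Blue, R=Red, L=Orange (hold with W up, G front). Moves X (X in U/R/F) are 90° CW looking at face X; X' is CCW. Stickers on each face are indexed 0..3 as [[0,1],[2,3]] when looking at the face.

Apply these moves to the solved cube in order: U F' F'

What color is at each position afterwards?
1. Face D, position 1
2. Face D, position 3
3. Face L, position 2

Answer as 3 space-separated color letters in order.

Answer: W Y O

Derivation:
After move 1 (U): U=WWWW F=RRGG R=BBRR B=OOBB L=GGOO
After move 2 (F'): F=RGRG U=WWBR R=YBYR D=GOYY L=GWOW
After move 3 (F'): F=GGRR U=WWYY R=OBGR D=WWYY L=GROB
Query 1: D[1] = W
Query 2: D[3] = Y
Query 3: L[2] = O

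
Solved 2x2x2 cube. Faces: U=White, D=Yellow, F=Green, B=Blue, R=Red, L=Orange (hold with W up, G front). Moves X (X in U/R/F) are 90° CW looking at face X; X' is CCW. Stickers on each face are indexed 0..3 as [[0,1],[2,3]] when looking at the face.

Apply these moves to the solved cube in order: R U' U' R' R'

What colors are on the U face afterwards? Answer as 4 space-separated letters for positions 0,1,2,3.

Answer: G B G B

Derivation:
After move 1 (R): R=RRRR U=WGWG F=GYGY D=YBYB B=WBWB
After move 2 (U'): U=GGWW F=OOGY R=GYRR B=RRWB L=WBOO
After move 3 (U'): U=GWGW F=WBGY R=OORR B=GYWB L=RROO
After move 4 (R'): R=OROR U=GWGG F=WWGW D=YBYY B=BYBB
After move 5 (R'): R=RROO U=GBGB F=WWGG D=YWYW B=YYBB
Query: U face = GBGB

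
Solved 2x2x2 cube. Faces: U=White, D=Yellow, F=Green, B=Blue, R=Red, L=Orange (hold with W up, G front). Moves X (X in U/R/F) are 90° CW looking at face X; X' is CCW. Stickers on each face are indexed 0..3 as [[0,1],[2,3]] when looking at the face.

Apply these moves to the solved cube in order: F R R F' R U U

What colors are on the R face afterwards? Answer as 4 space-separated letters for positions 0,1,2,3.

Answer: O Y W W

Derivation:
After move 1 (F): F=GGGG U=WWOO R=WRWR D=RRYY L=OYOY
After move 2 (R): R=WWRR U=WGOG F=GRGY D=RBYB B=OBWB
After move 3 (R): R=RWRW U=WROY F=GBGB D=RWYO B=GBGB
After move 4 (F'): F=BBGG U=WRRR R=WWRW D=YYYO L=OYOO
After move 5 (R): R=RWWW U=WBRG F=BYGO D=YGYG B=RBRB
After move 6 (U): U=RWGB F=RWGO R=RBWW B=OYRB L=BYOO
After move 7 (U): U=GRBW F=RBGO R=OYWW B=BYRB L=RWOO
Query: R face = OYWW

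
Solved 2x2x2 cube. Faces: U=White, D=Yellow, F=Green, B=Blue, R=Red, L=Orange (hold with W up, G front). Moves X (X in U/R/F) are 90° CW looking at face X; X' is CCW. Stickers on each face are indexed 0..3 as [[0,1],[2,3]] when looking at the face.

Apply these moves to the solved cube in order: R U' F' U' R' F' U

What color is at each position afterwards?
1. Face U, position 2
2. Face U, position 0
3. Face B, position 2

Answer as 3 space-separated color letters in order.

Answer: O Y O

Derivation:
After move 1 (R): R=RRRR U=WGWG F=GYGY D=YBYB B=WBWB
After move 2 (U'): U=GGWW F=OOGY R=GYRR B=RRWB L=WBOO
After move 3 (F'): F=OYOG U=GGGR R=BYYR D=BOYB L=WWOW
After move 4 (U'): U=GRGG F=WWOG R=OYYR B=BYWB L=RROW
After move 5 (R'): R=YROY U=GWGB F=WROG D=BWYG B=BYOB
After move 6 (F'): F=RGWO U=GWYO R=WRBY D=RWYG L=RBOG
After move 7 (U): U=YGOW F=WRWO R=BYBY B=RBOB L=RGOG
Query 1: U[2] = O
Query 2: U[0] = Y
Query 3: B[2] = O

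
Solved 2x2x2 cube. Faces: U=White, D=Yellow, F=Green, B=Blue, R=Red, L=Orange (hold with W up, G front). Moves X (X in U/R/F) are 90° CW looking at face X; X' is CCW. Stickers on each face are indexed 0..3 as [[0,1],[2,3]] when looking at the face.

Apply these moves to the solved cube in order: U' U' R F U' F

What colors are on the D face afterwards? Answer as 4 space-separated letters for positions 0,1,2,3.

Answer: G G Y G

Derivation:
After move 1 (U'): U=WWWW F=OOGG R=GGRR B=RRBB L=BBOO
After move 2 (U'): U=WWWW F=BBGG R=OORR B=GGBB L=RROO
After move 3 (R): R=RORO U=WBWG F=BYGY D=YBYG B=WGWB
After move 4 (F): F=GBYY U=WBOR R=WOGO D=RRYG L=RYOB
After move 5 (U'): U=BRWO F=RYYY R=GBGO B=WOWB L=WGOB
After move 6 (F): F=YRYY U=BRBG R=WBOO D=GGYG L=WROR
Query: D face = GGYG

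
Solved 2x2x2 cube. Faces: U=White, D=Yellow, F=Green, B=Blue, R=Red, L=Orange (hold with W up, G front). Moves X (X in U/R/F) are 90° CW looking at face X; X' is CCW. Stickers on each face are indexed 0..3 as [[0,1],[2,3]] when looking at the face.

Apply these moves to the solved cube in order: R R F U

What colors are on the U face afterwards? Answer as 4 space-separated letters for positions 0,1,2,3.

Answer: O W O Y

Derivation:
After move 1 (R): R=RRRR U=WGWG F=GYGY D=YBYB B=WBWB
After move 2 (R): R=RRRR U=WYWY F=GBGB D=YWYW B=GBGB
After move 3 (F): F=GGBB U=WYOO R=WRYR D=RRYW L=OYOW
After move 4 (U): U=OWOY F=WRBB R=GBYR B=OYGB L=GGOW
Query: U face = OWOY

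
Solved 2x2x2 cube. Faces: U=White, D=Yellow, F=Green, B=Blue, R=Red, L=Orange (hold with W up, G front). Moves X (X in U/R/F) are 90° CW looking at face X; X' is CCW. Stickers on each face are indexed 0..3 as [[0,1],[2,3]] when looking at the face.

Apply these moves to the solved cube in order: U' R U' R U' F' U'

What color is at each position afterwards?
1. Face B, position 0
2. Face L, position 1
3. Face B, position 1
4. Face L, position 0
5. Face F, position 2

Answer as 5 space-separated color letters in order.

After move 1 (U'): U=WWWW F=OOGG R=GGRR B=RRBB L=BBOO
After move 2 (R): R=RGRG U=WOWG F=OYGY D=YBYR B=WRWB
After move 3 (U'): U=OGWW F=BBGY R=OYRG B=RGWB L=WROO
After move 4 (R): R=ROGY U=OBWY F=BBGR D=YWYR B=WGGB
After move 5 (U'): U=BYOW F=WRGR R=BBGY B=ROGB L=WGOO
After move 6 (F'): F=RRWG U=BYBG R=WBYY D=GOYR L=WWOO
After move 7 (U'): U=YGBB F=WWWG R=RRYY B=WBGB L=ROOO
Query 1: B[0] = W
Query 2: L[1] = O
Query 3: B[1] = B
Query 4: L[0] = R
Query 5: F[2] = W

Answer: W O B R W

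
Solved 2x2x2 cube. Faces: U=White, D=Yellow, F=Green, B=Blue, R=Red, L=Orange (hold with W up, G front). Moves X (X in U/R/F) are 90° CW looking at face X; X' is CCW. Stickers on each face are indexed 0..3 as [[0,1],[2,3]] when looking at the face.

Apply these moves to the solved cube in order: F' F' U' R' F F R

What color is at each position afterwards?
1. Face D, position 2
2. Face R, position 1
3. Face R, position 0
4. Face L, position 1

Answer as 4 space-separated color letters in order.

After move 1 (F'): F=GGGG U=WWRR R=YRYR D=OOYY L=OWOW
After move 2 (F'): F=GGGG U=WWYY R=OROR D=WWYY L=OROR
After move 3 (U'): U=WYWY F=ORGG R=GGOR B=ORBB L=BBOR
After move 4 (R'): R=GRGO U=WBWO F=OYGY D=WRYG B=YRWB
After move 5 (F): F=GOYY U=WBRB R=WROO D=GGYG L=BWOR
After move 6 (F): F=YGYO U=WBRW R=RRBO D=OWYG L=BGOG
After move 7 (R): R=BROR U=WGRO F=YWYG D=OWYY B=WRBB
Query 1: D[2] = Y
Query 2: R[1] = R
Query 3: R[0] = B
Query 4: L[1] = G

Answer: Y R B G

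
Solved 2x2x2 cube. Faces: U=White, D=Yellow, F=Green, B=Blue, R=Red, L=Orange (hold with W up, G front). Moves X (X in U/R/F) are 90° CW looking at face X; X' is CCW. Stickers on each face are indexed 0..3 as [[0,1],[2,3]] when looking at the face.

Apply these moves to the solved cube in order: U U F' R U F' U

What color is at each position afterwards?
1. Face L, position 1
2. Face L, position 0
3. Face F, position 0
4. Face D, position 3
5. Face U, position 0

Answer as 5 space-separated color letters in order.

After move 1 (U): U=WWWW F=RRGG R=BBRR B=OOBB L=GGOO
After move 2 (U): U=WWWW F=BBGG R=OORR B=GGBB L=RROO
After move 3 (F'): F=BGBG U=WWOR R=YOYR D=ROYY L=RWOW
After move 4 (R): R=YYRO U=WGOG F=BOBY D=RBYG B=RGWB
After move 5 (U): U=OWGG F=YYBY R=RGRO B=RWWB L=BOOW
After move 6 (F'): F=YYYB U=OWRR R=BGRO D=OWYG L=BGOG
After move 7 (U): U=RORW F=BGYB R=RWRO B=BGWB L=YYOG
Query 1: L[1] = Y
Query 2: L[0] = Y
Query 3: F[0] = B
Query 4: D[3] = G
Query 5: U[0] = R

Answer: Y Y B G R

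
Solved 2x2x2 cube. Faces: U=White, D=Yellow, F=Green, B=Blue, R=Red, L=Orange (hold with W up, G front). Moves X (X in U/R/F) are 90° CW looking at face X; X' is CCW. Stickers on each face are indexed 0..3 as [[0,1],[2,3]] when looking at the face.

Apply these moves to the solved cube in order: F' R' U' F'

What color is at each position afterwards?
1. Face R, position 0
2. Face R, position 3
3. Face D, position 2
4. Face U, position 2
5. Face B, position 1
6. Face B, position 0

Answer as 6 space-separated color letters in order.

Answer: G Y Y G R R

Derivation:
After move 1 (F'): F=GGGG U=WWRR R=YRYR D=OOYY L=OWOW
After move 2 (R'): R=RRYY U=WBRB F=GWGR D=OGYG B=YBOB
After move 3 (U'): U=BBWR F=OWGR R=GWYY B=RROB L=YBOW
After move 4 (F'): F=WROG U=BBGY R=GWOY D=BWYG L=YROW
Query 1: R[0] = G
Query 2: R[3] = Y
Query 3: D[2] = Y
Query 4: U[2] = G
Query 5: B[1] = R
Query 6: B[0] = R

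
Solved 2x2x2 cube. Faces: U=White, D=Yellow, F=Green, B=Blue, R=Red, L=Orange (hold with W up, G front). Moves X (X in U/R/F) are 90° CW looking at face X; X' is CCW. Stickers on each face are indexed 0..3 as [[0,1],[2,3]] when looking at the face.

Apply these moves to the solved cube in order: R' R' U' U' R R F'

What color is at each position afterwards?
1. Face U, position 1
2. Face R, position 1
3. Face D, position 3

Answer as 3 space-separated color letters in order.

Answer: W R W

Derivation:
After move 1 (R'): R=RRRR U=WBWB F=GWGW D=YGYG B=YBYB
After move 2 (R'): R=RRRR U=WYWY F=GBGB D=YWYW B=GBGB
After move 3 (U'): U=YYWW F=OOGB R=GBRR B=RRGB L=GBOO
After move 4 (U'): U=YWYW F=GBGB R=OORR B=GBGB L=RROO
After move 5 (R): R=RORO U=YBYB F=GWGW D=YGYG B=WBWB
After move 6 (R): R=RROO U=YWYW F=GGGG D=YWYW B=BBBB
After move 7 (F'): F=GGGG U=YWRO R=WRYO D=ROYW L=RWOY
Query 1: U[1] = W
Query 2: R[1] = R
Query 3: D[3] = W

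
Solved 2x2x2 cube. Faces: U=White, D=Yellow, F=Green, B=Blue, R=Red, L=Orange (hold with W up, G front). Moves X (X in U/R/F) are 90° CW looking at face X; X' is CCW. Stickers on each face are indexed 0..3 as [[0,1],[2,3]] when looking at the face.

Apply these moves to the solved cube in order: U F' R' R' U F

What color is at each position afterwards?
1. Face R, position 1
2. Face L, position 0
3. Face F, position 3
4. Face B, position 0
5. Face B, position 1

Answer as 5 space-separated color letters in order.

After move 1 (U): U=WWWW F=RRGG R=BBRR B=OOBB L=GGOO
After move 2 (F'): F=RGRG U=WWBR R=YBYR D=GOYY L=GWOW
After move 3 (R'): R=BRYY U=WBBO F=RWRR D=GGYG B=YOOB
After move 4 (R'): R=RYBY U=WOBY F=RBRO D=GWYR B=GOGB
After move 5 (U): U=BWYO F=RYRO R=GOBY B=GWGB L=RBOW
After move 6 (F): F=RROY U=BWWB R=YOOY D=BGYR L=RGOW
Query 1: R[1] = O
Query 2: L[0] = R
Query 3: F[3] = Y
Query 4: B[0] = G
Query 5: B[1] = W

Answer: O R Y G W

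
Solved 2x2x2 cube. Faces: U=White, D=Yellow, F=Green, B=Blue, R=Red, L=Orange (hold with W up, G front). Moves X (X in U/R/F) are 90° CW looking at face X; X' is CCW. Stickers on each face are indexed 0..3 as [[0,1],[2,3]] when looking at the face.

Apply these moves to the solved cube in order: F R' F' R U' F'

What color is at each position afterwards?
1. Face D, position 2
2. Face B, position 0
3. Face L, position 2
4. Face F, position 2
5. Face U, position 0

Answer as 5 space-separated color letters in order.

Answer: Y R O O O

Derivation:
After move 1 (F): F=GGGG U=WWOO R=WRWR D=RRYY L=OYOY
After move 2 (R'): R=RRWW U=WBOB F=GWGO D=RGYG B=YBRB
After move 3 (F'): F=WOGG U=WBRW R=GRRW D=YYYG L=OBOO
After move 4 (R): R=RGWR U=WORG F=WYGG D=YRYY B=WBBB
After move 5 (U'): U=OGWR F=OBGG R=WYWR B=RGBB L=WBOO
After move 6 (F'): F=BGOG U=OGWW R=RYYR D=BOYY L=WROW
Query 1: D[2] = Y
Query 2: B[0] = R
Query 3: L[2] = O
Query 4: F[2] = O
Query 5: U[0] = O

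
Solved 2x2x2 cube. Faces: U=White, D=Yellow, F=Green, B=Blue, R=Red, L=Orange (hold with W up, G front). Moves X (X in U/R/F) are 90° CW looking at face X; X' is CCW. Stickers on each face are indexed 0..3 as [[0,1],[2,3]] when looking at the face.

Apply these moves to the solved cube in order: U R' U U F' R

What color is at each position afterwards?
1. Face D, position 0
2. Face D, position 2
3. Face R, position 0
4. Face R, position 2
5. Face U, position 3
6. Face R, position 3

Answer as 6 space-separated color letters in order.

After move 1 (U): U=WWWW F=RRGG R=BBRR B=OOBB L=GGOO
After move 2 (R'): R=BRBR U=WBWO F=RWGW D=YRYG B=YOYB
After move 3 (U): U=WWOB F=BRGW R=YOBR B=GGYB L=RWOO
After move 4 (U): U=OWBW F=YOGW R=GGBR B=RWYB L=BROO
After move 5 (F'): F=OWYG U=OWGB R=RGYR D=ROYG L=BWOB
After move 6 (R): R=YRRG U=OWGG F=OOYG D=RYYR B=BWWB
Query 1: D[0] = R
Query 2: D[2] = Y
Query 3: R[0] = Y
Query 4: R[2] = R
Query 5: U[3] = G
Query 6: R[3] = G

Answer: R Y Y R G G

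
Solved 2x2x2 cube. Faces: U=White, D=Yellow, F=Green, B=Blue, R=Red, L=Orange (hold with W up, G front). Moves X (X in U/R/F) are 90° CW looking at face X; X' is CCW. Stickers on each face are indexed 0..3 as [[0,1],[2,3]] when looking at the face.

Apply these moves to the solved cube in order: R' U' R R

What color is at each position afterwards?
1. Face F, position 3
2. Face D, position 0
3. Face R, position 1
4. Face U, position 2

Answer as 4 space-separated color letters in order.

After move 1 (R'): R=RRRR U=WBWB F=GWGW D=YGYG B=YBYB
After move 2 (U'): U=BBWW F=OOGW R=GWRR B=RRYB L=YBOO
After move 3 (R): R=RGRW U=BOWW F=OGGG D=YYYR B=WRBB
After move 4 (R): R=RRWG U=BGWG F=OYGR D=YBYW B=WROB
Query 1: F[3] = R
Query 2: D[0] = Y
Query 3: R[1] = R
Query 4: U[2] = W

Answer: R Y R W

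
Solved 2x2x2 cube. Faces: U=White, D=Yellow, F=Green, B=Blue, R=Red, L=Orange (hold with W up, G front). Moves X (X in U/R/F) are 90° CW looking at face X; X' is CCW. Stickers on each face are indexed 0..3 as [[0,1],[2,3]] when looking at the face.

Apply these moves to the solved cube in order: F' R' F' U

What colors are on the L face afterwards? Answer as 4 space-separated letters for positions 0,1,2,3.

After move 1 (F'): F=GGGG U=WWRR R=YRYR D=OOYY L=OWOW
After move 2 (R'): R=RRYY U=WBRB F=GWGR D=OGYG B=YBOB
After move 3 (F'): F=WRGG U=WBRY R=GROY D=WWYG L=OBOR
After move 4 (U): U=RWYB F=GRGG R=YBOY B=OBOB L=WROR
Query: L face = WROR

Answer: W R O R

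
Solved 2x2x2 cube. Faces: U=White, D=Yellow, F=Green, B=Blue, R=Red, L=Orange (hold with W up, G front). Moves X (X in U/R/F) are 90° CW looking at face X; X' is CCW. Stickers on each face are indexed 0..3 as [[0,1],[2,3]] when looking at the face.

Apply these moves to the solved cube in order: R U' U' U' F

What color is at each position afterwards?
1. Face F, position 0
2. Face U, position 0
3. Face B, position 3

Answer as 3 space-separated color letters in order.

Answer: G W B

Derivation:
After move 1 (R): R=RRRR U=WGWG F=GYGY D=YBYB B=WBWB
After move 2 (U'): U=GGWW F=OOGY R=GYRR B=RRWB L=WBOO
After move 3 (U'): U=GWGW F=WBGY R=OORR B=GYWB L=RROO
After move 4 (U'): U=WWGG F=RRGY R=WBRR B=OOWB L=GYOO
After move 5 (F): F=GRYR U=WWOY R=GBGR D=RWYB L=GYOB
Query 1: F[0] = G
Query 2: U[0] = W
Query 3: B[3] = B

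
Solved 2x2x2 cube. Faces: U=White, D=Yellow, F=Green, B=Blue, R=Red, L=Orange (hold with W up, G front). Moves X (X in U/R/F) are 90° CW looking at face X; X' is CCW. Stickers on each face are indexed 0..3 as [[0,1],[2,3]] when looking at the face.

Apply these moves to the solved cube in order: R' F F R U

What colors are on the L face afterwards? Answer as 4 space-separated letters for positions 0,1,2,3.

Answer: W W O R

Derivation:
After move 1 (R'): R=RRRR U=WBWB F=GWGW D=YGYG B=YBYB
After move 2 (F): F=GGWW U=WBOO R=WRBR D=RRYG L=OYOG
After move 3 (F): F=WGWG U=WBGY R=OROR D=BWYG L=OROR
After move 4 (R): R=OORR U=WGGG F=WWWG D=BYYY B=YBBB
After move 5 (U): U=GWGG F=OOWG R=YBRR B=ORBB L=WWOR
Query: L face = WWOR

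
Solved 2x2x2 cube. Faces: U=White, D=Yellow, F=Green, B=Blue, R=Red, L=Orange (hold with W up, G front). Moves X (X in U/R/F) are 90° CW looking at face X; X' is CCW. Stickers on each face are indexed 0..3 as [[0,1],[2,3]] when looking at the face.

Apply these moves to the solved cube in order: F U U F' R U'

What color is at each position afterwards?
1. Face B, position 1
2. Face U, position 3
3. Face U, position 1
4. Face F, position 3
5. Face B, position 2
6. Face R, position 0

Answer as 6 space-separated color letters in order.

Answer: R O G Y O B

Derivation:
After move 1 (F): F=GGGG U=WWOO R=WRWR D=RRYY L=OYOY
After move 2 (U): U=OWOW F=WRGG R=BBWR B=OYBB L=GGOY
After move 3 (U): U=OOWW F=BBGG R=OYWR B=GGBB L=WROY
After move 4 (F'): F=BGBG U=OOOW R=RYRR D=RYYY L=WWOW
After move 5 (R): R=RRRY U=OGOG F=BYBY D=RBYG B=WGOB
After move 6 (U'): U=GGOO F=WWBY R=BYRY B=RROB L=WGOW
Query 1: B[1] = R
Query 2: U[3] = O
Query 3: U[1] = G
Query 4: F[3] = Y
Query 5: B[2] = O
Query 6: R[0] = B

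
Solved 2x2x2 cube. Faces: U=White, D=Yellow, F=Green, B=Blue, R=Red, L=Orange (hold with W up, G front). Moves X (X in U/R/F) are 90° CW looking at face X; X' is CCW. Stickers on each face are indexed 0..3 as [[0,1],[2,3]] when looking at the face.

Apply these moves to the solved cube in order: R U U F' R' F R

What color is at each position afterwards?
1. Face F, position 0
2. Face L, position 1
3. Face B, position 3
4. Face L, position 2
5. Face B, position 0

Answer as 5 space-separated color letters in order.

After move 1 (R): R=RRRR U=WGWG F=GYGY D=YBYB B=WBWB
After move 2 (U): U=WWGG F=RRGY R=WBRR B=OOWB L=GYOO
After move 3 (U): U=GWGW F=WBGY R=OORR B=GYWB L=RROO
After move 4 (F'): F=BYWG U=GWOR R=BOYR D=ROYB L=RWOG
After move 5 (R'): R=ORBY U=GWOG F=BWWR D=RYYG B=BYOB
After move 6 (F): F=WBRW U=GWGW R=ORGY D=BOYG L=RROY
After move 7 (R): R=GOYR U=GBGW F=WORG D=BOYB B=WYWB
Query 1: F[0] = W
Query 2: L[1] = R
Query 3: B[3] = B
Query 4: L[2] = O
Query 5: B[0] = W

Answer: W R B O W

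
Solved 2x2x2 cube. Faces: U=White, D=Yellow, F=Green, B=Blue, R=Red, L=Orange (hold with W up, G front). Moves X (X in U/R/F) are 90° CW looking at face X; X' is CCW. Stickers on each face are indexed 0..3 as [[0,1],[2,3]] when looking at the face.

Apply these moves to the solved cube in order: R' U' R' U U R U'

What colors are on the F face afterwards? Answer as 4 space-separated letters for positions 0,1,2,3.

After move 1 (R'): R=RRRR U=WBWB F=GWGW D=YGYG B=YBYB
After move 2 (U'): U=BBWW F=OOGW R=GWRR B=RRYB L=YBOO
After move 3 (R'): R=WRGR U=BYWR F=OBGW D=YOYW B=GRGB
After move 4 (U): U=WBRY F=WRGW R=GRGR B=YBGB L=OBOO
After move 5 (U): U=RWYB F=GRGW R=YBGR B=OBGB L=WROO
After move 6 (R): R=GYRB U=RRYW F=GOGW D=YGYO B=BBWB
After move 7 (U'): U=RWRY F=WRGW R=GORB B=GYWB L=BBOO
Query: F face = WRGW

Answer: W R G W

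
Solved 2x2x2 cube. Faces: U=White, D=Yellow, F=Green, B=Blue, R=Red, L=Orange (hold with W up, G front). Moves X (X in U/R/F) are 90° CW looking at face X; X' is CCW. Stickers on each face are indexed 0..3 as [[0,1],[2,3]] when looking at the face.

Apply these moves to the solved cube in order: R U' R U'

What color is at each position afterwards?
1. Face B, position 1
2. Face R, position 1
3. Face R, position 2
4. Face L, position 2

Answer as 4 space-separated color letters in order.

After move 1 (R): R=RRRR U=WGWG F=GYGY D=YBYB B=WBWB
After move 2 (U'): U=GGWW F=OOGY R=GYRR B=RRWB L=WBOO
After move 3 (R): R=RGRY U=GOWY F=OBGB D=YWYR B=WRGB
After move 4 (U'): U=OYGW F=WBGB R=OBRY B=RGGB L=WROO
Query 1: B[1] = G
Query 2: R[1] = B
Query 3: R[2] = R
Query 4: L[2] = O

Answer: G B R O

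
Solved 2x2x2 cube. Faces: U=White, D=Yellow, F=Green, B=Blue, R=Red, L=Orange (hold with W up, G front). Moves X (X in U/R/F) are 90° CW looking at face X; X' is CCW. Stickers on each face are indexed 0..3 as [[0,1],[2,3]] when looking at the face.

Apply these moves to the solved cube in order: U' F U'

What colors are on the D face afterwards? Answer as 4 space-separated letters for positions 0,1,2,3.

After move 1 (U'): U=WWWW F=OOGG R=GGRR B=RRBB L=BBOO
After move 2 (F): F=GOGO U=WWOB R=WGWR D=RGYY L=BYOY
After move 3 (U'): U=WBWO F=BYGO R=GOWR B=WGBB L=RROY
Query: D face = RGYY

Answer: R G Y Y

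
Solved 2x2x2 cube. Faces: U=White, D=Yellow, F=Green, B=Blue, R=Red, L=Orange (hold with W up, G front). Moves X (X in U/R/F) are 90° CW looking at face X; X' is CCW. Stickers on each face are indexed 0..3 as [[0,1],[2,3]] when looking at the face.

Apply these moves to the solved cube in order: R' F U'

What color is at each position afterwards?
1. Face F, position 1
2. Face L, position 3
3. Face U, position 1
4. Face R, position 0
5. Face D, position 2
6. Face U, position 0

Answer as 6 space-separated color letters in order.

After move 1 (R'): R=RRRR U=WBWB F=GWGW D=YGYG B=YBYB
After move 2 (F): F=GGWW U=WBOO R=WRBR D=RRYG L=OYOG
After move 3 (U'): U=BOWO F=OYWW R=GGBR B=WRYB L=YBOG
Query 1: F[1] = Y
Query 2: L[3] = G
Query 3: U[1] = O
Query 4: R[0] = G
Query 5: D[2] = Y
Query 6: U[0] = B

Answer: Y G O G Y B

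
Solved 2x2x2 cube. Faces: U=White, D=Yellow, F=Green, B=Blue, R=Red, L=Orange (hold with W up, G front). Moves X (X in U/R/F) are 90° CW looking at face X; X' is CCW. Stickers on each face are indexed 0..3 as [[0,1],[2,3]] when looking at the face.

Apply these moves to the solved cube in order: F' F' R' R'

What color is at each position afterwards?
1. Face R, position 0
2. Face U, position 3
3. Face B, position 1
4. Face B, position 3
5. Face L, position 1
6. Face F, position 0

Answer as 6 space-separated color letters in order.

After move 1 (F'): F=GGGG U=WWRR R=YRYR D=OOYY L=OWOW
After move 2 (F'): F=GGGG U=WWYY R=OROR D=WWYY L=OROR
After move 3 (R'): R=RROO U=WBYB F=GWGY D=WGYG B=YBWB
After move 4 (R'): R=RORO U=WWYY F=GBGB D=WWYY B=GBGB
Query 1: R[0] = R
Query 2: U[3] = Y
Query 3: B[1] = B
Query 4: B[3] = B
Query 5: L[1] = R
Query 6: F[0] = G

Answer: R Y B B R G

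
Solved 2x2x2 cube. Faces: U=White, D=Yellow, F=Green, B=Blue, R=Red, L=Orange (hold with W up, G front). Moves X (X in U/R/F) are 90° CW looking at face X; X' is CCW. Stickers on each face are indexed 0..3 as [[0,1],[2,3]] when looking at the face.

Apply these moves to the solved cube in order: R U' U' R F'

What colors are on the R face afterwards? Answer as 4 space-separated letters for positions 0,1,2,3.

After move 1 (R): R=RRRR U=WGWG F=GYGY D=YBYB B=WBWB
After move 2 (U'): U=GGWW F=OOGY R=GYRR B=RRWB L=WBOO
After move 3 (U'): U=GWGW F=WBGY R=OORR B=GYWB L=RROO
After move 4 (R): R=RORO U=GBGY F=WBGB D=YWYG B=WYWB
After move 5 (F'): F=BBWG U=GBRR R=WOYO D=ROYG L=RYOG
Query: R face = WOYO

Answer: W O Y O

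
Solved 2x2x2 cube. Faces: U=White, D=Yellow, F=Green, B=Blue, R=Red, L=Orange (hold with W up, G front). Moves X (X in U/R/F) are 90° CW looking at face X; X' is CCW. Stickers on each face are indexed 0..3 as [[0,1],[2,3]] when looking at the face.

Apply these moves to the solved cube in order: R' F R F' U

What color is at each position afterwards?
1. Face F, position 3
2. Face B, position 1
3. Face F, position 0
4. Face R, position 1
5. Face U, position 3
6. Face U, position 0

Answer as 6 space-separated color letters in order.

After move 1 (R'): R=RRRR U=WBWB F=GWGW D=YGYG B=YBYB
After move 2 (F): F=GGWW U=WBOO R=WRBR D=RRYG L=OYOG
After move 3 (R): R=BWRR U=WGOW F=GRWG D=RYYY B=OBBB
After move 4 (F'): F=RGGW U=WGBR R=YWRR D=YGYY L=OWOO
After move 5 (U): U=BWRG F=YWGW R=OBRR B=OWBB L=RGOO
Query 1: F[3] = W
Query 2: B[1] = W
Query 3: F[0] = Y
Query 4: R[1] = B
Query 5: U[3] = G
Query 6: U[0] = B

Answer: W W Y B G B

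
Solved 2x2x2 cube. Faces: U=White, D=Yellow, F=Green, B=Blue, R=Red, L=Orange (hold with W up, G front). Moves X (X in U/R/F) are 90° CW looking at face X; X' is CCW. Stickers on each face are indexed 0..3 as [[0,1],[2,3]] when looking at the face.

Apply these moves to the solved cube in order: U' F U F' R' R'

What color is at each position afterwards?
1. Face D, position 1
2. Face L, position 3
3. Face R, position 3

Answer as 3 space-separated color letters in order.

Answer: W B G

Derivation:
After move 1 (U'): U=WWWW F=OOGG R=GGRR B=RRBB L=BBOO
After move 2 (F): F=GOGO U=WWOB R=WGWR D=RGYY L=BYOY
After move 3 (U): U=OWBW F=WGGO R=RRWR B=BYBB L=GOOY
After move 4 (F'): F=GOWG U=OWRW R=GRRR D=OYYY L=GWOB
After move 5 (R'): R=RRGR U=OBRB F=GWWW D=OOYG B=YYYB
After move 6 (R'): R=RRRG U=OYRY F=GBWB D=OWYW B=GYOB
Query 1: D[1] = W
Query 2: L[3] = B
Query 3: R[3] = G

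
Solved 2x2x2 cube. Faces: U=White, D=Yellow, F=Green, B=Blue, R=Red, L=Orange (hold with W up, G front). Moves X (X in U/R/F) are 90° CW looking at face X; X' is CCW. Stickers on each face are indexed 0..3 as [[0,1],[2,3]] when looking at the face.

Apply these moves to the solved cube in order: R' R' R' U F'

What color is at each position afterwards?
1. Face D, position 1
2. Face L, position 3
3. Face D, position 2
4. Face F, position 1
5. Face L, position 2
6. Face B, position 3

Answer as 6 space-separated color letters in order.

After move 1 (R'): R=RRRR U=WBWB F=GWGW D=YGYG B=YBYB
After move 2 (R'): R=RRRR U=WYWY F=GBGB D=YWYW B=GBGB
After move 3 (R'): R=RRRR U=WGWG F=GYGY D=YBYB B=WBWB
After move 4 (U): U=WWGG F=RRGY R=WBRR B=OOWB L=GYOO
After move 5 (F'): F=RYRG U=WWWR R=BBYR D=YOYB L=GGOG
Query 1: D[1] = O
Query 2: L[3] = G
Query 3: D[2] = Y
Query 4: F[1] = Y
Query 5: L[2] = O
Query 6: B[3] = B

Answer: O G Y Y O B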